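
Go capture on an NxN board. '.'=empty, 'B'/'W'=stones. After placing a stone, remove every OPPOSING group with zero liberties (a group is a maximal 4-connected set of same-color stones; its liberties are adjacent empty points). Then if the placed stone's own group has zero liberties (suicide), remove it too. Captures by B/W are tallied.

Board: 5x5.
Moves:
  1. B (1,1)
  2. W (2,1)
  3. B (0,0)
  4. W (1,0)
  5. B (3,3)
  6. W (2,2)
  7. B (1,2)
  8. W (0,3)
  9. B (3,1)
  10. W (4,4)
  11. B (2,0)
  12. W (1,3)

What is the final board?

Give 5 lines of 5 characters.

Move 1: B@(1,1) -> caps B=0 W=0
Move 2: W@(2,1) -> caps B=0 W=0
Move 3: B@(0,0) -> caps B=0 W=0
Move 4: W@(1,0) -> caps B=0 W=0
Move 5: B@(3,3) -> caps B=0 W=0
Move 6: W@(2,2) -> caps B=0 W=0
Move 7: B@(1,2) -> caps B=0 W=0
Move 8: W@(0,3) -> caps B=0 W=0
Move 9: B@(3,1) -> caps B=0 W=0
Move 10: W@(4,4) -> caps B=0 W=0
Move 11: B@(2,0) -> caps B=1 W=0
Move 12: W@(1,3) -> caps B=1 W=0

Answer: B..W.
.BBW.
BWW..
.B.B.
....W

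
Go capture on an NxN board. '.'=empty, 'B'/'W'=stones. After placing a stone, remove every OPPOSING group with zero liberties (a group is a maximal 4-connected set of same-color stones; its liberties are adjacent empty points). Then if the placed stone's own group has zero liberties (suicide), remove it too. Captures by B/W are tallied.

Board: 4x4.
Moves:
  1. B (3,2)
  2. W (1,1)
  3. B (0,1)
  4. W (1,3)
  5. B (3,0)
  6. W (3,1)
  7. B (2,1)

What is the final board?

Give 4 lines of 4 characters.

Move 1: B@(3,2) -> caps B=0 W=0
Move 2: W@(1,1) -> caps B=0 W=0
Move 3: B@(0,1) -> caps B=0 W=0
Move 4: W@(1,3) -> caps B=0 W=0
Move 5: B@(3,0) -> caps B=0 W=0
Move 6: W@(3,1) -> caps B=0 W=0
Move 7: B@(2,1) -> caps B=1 W=0

Answer: .B..
.W.W
.B..
B.B.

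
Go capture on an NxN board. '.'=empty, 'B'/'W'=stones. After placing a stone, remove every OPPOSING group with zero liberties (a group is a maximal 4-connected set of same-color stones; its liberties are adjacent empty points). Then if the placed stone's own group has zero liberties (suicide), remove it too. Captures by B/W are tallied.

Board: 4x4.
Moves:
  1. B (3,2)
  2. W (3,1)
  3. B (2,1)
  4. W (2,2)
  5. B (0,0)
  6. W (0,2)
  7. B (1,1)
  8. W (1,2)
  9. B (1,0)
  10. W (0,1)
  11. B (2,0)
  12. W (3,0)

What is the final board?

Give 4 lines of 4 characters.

Answer: .WW.
..W.
..W.
WWB.

Derivation:
Move 1: B@(3,2) -> caps B=0 W=0
Move 2: W@(3,1) -> caps B=0 W=0
Move 3: B@(2,1) -> caps B=0 W=0
Move 4: W@(2,2) -> caps B=0 W=0
Move 5: B@(0,0) -> caps B=0 W=0
Move 6: W@(0,2) -> caps B=0 W=0
Move 7: B@(1,1) -> caps B=0 W=0
Move 8: W@(1,2) -> caps B=0 W=0
Move 9: B@(1,0) -> caps B=0 W=0
Move 10: W@(0,1) -> caps B=0 W=0
Move 11: B@(2,0) -> caps B=0 W=0
Move 12: W@(3,0) -> caps B=0 W=5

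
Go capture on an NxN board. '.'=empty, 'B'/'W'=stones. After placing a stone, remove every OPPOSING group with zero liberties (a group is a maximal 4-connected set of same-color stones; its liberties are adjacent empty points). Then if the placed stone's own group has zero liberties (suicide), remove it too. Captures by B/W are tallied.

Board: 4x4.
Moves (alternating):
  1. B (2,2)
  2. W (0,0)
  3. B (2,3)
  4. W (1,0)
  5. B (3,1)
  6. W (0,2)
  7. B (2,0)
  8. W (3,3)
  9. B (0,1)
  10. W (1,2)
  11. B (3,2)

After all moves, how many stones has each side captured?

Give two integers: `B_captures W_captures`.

Move 1: B@(2,2) -> caps B=0 W=0
Move 2: W@(0,0) -> caps B=0 W=0
Move 3: B@(2,3) -> caps B=0 W=0
Move 4: W@(1,0) -> caps B=0 W=0
Move 5: B@(3,1) -> caps B=0 W=0
Move 6: W@(0,2) -> caps B=0 W=0
Move 7: B@(2,0) -> caps B=0 W=0
Move 8: W@(3,3) -> caps B=0 W=0
Move 9: B@(0,1) -> caps B=0 W=0
Move 10: W@(1,2) -> caps B=0 W=0
Move 11: B@(3,2) -> caps B=1 W=0

Answer: 1 0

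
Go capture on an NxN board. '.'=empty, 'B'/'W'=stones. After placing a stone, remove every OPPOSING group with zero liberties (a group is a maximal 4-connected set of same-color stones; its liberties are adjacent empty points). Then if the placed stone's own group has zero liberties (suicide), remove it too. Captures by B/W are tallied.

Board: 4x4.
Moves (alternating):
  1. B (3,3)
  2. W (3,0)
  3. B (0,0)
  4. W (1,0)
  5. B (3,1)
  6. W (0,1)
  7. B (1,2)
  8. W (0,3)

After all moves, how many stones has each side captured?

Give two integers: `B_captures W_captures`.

Move 1: B@(3,3) -> caps B=0 W=0
Move 2: W@(3,0) -> caps B=0 W=0
Move 3: B@(0,0) -> caps B=0 W=0
Move 4: W@(1,0) -> caps B=0 W=0
Move 5: B@(3,1) -> caps B=0 W=0
Move 6: W@(0,1) -> caps B=0 W=1
Move 7: B@(1,2) -> caps B=0 W=1
Move 8: W@(0,3) -> caps B=0 W=1

Answer: 0 1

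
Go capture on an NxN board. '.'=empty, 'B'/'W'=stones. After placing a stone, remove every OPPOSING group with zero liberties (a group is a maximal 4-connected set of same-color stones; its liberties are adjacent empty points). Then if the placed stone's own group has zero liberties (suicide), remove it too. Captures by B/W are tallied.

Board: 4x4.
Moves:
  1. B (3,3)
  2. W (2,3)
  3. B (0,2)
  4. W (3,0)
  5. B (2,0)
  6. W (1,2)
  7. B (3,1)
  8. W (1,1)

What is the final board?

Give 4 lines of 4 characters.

Answer: ..B.
.WW.
B..W
.B.B

Derivation:
Move 1: B@(3,3) -> caps B=0 W=0
Move 2: W@(2,3) -> caps B=0 W=0
Move 3: B@(0,2) -> caps B=0 W=0
Move 4: W@(3,0) -> caps B=0 W=0
Move 5: B@(2,0) -> caps B=0 W=0
Move 6: W@(1,2) -> caps B=0 W=0
Move 7: B@(3,1) -> caps B=1 W=0
Move 8: W@(1,1) -> caps B=1 W=0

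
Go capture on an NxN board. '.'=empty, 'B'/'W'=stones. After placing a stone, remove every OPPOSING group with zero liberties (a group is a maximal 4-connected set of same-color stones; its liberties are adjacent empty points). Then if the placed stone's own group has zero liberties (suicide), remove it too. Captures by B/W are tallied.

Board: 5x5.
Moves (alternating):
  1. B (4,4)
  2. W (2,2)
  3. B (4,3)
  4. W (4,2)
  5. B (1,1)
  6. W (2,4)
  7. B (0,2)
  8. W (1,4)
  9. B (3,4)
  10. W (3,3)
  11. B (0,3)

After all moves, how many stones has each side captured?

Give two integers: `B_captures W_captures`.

Move 1: B@(4,4) -> caps B=0 W=0
Move 2: W@(2,2) -> caps B=0 W=0
Move 3: B@(4,3) -> caps B=0 W=0
Move 4: W@(4,2) -> caps B=0 W=0
Move 5: B@(1,1) -> caps B=0 W=0
Move 6: W@(2,4) -> caps B=0 W=0
Move 7: B@(0,2) -> caps B=0 W=0
Move 8: W@(1,4) -> caps B=0 W=0
Move 9: B@(3,4) -> caps B=0 W=0
Move 10: W@(3,3) -> caps B=0 W=3
Move 11: B@(0,3) -> caps B=0 W=3

Answer: 0 3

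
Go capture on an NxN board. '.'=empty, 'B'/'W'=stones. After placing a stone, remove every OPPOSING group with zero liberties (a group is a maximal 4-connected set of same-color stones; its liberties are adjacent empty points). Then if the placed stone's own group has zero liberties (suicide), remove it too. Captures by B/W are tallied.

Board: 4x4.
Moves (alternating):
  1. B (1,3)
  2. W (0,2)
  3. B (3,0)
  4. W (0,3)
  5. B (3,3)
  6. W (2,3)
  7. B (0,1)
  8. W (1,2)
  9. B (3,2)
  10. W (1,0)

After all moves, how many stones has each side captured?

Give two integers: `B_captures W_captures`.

Answer: 0 1

Derivation:
Move 1: B@(1,3) -> caps B=0 W=0
Move 2: W@(0,2) -> caps B=0 W=0
Move 3: B@(3,0) -> caps B=0 W=0
Move 4: W@(0,3) -> caps B=0 W=0
Move 5: B@(3,3) -> caps B=0 W=0
Move 6: W@(2,3) -> caps B=0 W=0
Move 7: B@(0,1) -> caps B=0 W=0
Move 8: W@(1,2) -> caps B=0 W=1
Move 9: B@(3,2) -> caps B=0 W=1
Move 10: W@(1,0) -> caps B=0 W=1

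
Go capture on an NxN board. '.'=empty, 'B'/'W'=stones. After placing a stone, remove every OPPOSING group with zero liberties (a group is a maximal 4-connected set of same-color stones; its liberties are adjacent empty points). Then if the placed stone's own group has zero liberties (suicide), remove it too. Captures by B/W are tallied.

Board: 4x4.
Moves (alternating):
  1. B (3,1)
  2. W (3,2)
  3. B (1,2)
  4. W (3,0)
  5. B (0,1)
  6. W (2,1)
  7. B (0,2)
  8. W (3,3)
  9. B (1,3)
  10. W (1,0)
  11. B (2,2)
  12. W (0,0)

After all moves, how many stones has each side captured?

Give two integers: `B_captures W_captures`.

Move 1: B@(3,1) -> caps B=0 W=0
Move 2: W@(3,2) -> caps B=0 W=0
Move 3: B@(1,2) -> caps B=0 W=0
Move 4: W@(3,0) -> caps B=0 W=0
Move 5: B@(0,1) -> caps B=0 W=0
Move 6: W@(2,1) -> caps B=0 W=1
Move 7: B@(0,2) -> caps B=0 W=1
Move 8: W@(3,3) -> caps B=0 W=1
Move 9: B@(1,3) -> caps B=0 W=1
Move 10: W@(1,0) -> caps B=0 W=1
Move 11: B@(2,2) -> caps B=0 W=1
Move 12: W@(0,0) -> caps B=0 W=1

Answer: 0 1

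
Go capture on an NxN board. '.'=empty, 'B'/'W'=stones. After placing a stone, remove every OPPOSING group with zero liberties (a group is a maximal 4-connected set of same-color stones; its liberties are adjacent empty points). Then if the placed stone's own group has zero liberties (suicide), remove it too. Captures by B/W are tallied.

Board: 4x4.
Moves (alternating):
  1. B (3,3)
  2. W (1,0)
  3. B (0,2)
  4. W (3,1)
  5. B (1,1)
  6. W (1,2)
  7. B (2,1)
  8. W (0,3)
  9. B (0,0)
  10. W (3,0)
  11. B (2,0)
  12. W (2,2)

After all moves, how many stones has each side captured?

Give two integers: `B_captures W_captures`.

Answer: 1 0

Derivation:
Move 1: B@(3,3) -> caps B=0 W=0
Move 2: W@(1,0) -> caps B=0 W=0
Move 3: B@(0,2) -> caps B=0 W=0
Move 4: W@(3,1) -> caps B=0 W=0
Move 5: B@(1,1) -> caps B=0 W=0
Move 6: W@(1,2) -> caps B=0 W=0
Move 7: B@(2,1) -> caps B=0 W=0
Move 8: W@(0,3) -> caps B=0 W=0
Move 9: B@(0,0) -> caps B=0 W=0
Move 10: W@(3,0) -> caps B=0 W=0
Move 11: B@(2,0) -> caps B=1 W=0
Move 12: W@(2,2) -> caps B=1 W=0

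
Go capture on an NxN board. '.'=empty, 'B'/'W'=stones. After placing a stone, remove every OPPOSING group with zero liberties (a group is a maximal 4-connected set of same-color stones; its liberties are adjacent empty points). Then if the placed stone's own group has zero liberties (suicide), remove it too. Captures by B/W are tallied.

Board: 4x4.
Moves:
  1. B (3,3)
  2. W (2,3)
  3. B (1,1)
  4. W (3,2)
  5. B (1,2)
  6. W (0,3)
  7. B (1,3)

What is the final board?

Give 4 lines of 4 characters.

Answer: ...W
.BBB
...W
..W.

Derivation:
Move 1: B@(3,3) -> caps B=0 W=0
Move 2: W@(2,3) -> caps B=0 W=0
Move 3: B@(1,1) -> caps B=0 W=0
Move 4: W@(3,2) -> caps B=0 W=1
Move 5: B@(1,2) -> caps B=0 W=1
Move 6: W@(0,3) -> caps B=0 W=1
Move 7: B@(1,3) -> caps B=0 W=1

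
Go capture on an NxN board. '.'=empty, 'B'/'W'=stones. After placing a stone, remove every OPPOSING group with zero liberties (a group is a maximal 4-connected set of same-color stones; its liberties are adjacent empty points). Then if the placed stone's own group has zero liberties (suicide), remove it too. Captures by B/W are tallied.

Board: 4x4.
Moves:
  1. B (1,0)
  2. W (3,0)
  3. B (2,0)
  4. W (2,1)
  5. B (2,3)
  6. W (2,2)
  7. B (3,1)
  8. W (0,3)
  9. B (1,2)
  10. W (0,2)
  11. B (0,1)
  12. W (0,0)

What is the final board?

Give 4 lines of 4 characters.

Answer: .BWW
B.B.
BWWB
.B..

Derivation:
Move 1: B@(1,0) -> caps B=0 W=0
Move 2: W@(3,0) -> caps B=0 W=0
Move 3: B@(2,0) -> caps B=0 W=0
Move 4: W@(2,1) -> caps B=0 W=0
Move 5: B@(2,3) -> caps B=0 W=0
Move 6: W@(2,2) -> caps B=0 W=0
Move 7: B@(3,1) -> caps B=1 W=0
Move 8: W@(0,3) -> caps B=1 W=0
Move 9: B@(1,2) -> caps B=1 W=0
Move 10: W@(0,2) -> caps B=1 W=0
Move 11: B@(0,1) -> caps B=1 W=0
Move 12: W@(0,0) -> caps B=1 W=0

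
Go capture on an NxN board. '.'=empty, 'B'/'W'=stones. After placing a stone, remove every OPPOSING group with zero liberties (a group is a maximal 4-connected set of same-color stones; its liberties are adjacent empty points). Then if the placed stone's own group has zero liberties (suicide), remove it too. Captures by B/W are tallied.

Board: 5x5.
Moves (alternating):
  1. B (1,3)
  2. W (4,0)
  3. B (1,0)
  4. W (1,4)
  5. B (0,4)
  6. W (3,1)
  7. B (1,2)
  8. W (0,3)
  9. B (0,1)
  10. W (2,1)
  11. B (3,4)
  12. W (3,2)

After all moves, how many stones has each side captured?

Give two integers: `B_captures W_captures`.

Move 1: B@(1,3) -> caps B=0 W=0
Move 2: W@(4,0) -> caps B=0 W=0
Move 3: B@(1,0) -> caps B=0 W=0
Move 4: W@(1,4) -> caps B=0 W=0
Move 5: B@(0,4) -> caps B=0 W=0
Move 6: W@(3,1) -> caps B=0 W=0
Move 7: B@(1,2) -> caps B=0 W=0
Move 8: W@(0,3) -> caps B=0 W=1
Move 9: B@(0,1) -> caps B=0 W=1
Move 10: W@(2,1) -> caps B=0 W=1
Move 11: B@(3,4) -> caps B=0 W=1
Move 12: W@(3,2) -> caps B=0 W=1

Answer: 0 1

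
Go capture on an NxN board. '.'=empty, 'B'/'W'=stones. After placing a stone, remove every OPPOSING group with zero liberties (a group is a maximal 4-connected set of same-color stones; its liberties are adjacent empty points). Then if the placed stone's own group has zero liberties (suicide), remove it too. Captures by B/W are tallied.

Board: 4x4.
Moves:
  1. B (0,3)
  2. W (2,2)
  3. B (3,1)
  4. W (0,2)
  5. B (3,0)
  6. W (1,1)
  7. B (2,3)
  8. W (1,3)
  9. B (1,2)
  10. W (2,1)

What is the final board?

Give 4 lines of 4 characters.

Answer: ..W.
.W.W
.WWB
BB..

Derivation:
Move 1: B@(0,3) -> caps B=0 W=0
Move 2: W@(2,2) -> caps B=0 W=0
Move 3: B@(3,1) -> caps B=0 W=0
Move 4: W@(0,2) -> caps B=0 W=0
Move 5: B@(3,0) -> caps B=0 W=0
Move 6: W@(1,1) -> caps B=0 W=0
Move 7: B@(2,3) -> caps B=0 W=0
Move 8: W@(1,3) -> caps B=0 W=1
Move 9: B@(1,2) -> caps B=0 W=1
Move 10: W@(2,1) -> caps B=0 W=1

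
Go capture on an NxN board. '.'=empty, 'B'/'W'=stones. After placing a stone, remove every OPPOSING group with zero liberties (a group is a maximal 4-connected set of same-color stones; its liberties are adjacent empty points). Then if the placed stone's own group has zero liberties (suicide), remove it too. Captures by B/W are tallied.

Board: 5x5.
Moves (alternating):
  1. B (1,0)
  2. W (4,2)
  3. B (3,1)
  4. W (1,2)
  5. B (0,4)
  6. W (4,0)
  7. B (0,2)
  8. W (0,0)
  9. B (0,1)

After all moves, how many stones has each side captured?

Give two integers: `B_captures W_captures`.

Answer: 1 0

Derivation:
Move 1: B@(1,0) -> caps B=0 W=0
Move 2: W@(4,2) -> caps B=0 W=0
Move 3: B@(3,1) -> caps B=0 W=0
Move 4: W@(1,2) -> caps B=0 W=0
Move 5: B@(0,4) -> caps B=0 W=0
Move 6: W@(4,0) -> caps B=0 W=0
Move 7: B@(0,2) -> caps B=0 W=0
Move 8: W@(0,0) -> caps B=0 W=0
Move 9: B@(0,1) -> caps B=1 W=0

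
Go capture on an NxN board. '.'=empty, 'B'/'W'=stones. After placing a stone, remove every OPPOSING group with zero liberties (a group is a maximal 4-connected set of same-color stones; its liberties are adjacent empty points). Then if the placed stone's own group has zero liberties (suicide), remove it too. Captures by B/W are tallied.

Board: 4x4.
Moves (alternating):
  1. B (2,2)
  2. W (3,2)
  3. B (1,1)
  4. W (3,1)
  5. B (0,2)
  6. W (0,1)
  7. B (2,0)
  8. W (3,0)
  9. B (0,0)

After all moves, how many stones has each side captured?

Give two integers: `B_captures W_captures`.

Answer: 1 0

Derivation:
Move 1: B@(2,2) -> caps B=0 W=0
Move 2: W@(3,2) -> caps B=0 W=0
Move 3: B@(1,1) -> caps B=0 W=0
Move 4: W@(3,1) -> caps B=0 W=0
Move 5: B@(0,2) -> caps B=0 W=0
Move 6: W@(0,1) -> caps B=0 W=0
Move 7: B@(2,0) -> caps B=0 W=0
Move 8: W@(3,0) -> caps B=0 W=0
Move 9: B@(0,0) -> caps B=1 W=0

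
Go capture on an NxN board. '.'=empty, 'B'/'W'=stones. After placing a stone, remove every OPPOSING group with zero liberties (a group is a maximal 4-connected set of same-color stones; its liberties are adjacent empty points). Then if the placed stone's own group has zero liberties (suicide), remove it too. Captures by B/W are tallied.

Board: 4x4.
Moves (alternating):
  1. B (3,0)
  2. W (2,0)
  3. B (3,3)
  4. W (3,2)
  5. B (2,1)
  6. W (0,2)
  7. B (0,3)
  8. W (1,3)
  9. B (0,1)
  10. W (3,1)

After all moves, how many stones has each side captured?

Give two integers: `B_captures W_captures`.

Move 1: B@(3,0) -> caps B=0 W=0
Move 2: W@(2,0) -> caps B=0 W=0
Move 3: B@(3,3) -> caps B=0 W=0
Move 4: W@(3,2) -> caps B=0 W=0
Move 5: B@(2,1) -> caps B=0 W=0
Move 6: W@(0,2) -> caps B=0 W=0
Move 7: B@(0,3) -> caps B=0 W=0
Move 8: W@(1,3) -> caps B=0 W=1
Move 9: B@(0,1) -> caps B=0 W=1
Move 10: W@(3,1) -> caps B=0 W=2

Answer: 0 2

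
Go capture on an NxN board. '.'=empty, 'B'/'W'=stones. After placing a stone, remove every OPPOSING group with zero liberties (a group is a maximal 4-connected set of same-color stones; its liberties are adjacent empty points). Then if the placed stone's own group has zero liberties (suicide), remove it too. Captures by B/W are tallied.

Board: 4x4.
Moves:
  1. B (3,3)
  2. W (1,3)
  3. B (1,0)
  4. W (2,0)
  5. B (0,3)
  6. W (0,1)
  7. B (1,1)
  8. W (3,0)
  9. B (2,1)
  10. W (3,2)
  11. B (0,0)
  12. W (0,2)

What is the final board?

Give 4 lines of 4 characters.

Answer: BWW.
BB.W
WB..
W.WB

Derivation:
Move 1: B@(3,3) -> caps B=0 W=0
Move 2: W@(1,3) -> caps B=0 W=0
Move 3: B@(1,0) -> caps B=0 W=0
Move 4: W@(2,0) -> caps B=0 W=0
Move 5: B@(0,3) -> caps B=0 W=0
Move 6: W@(0,1) -> caps B=0 W=0
Move 7: B@(1,1) -> caps B=0 W=0
Move 8: W@(3,0) -> caps B=0 W=0
Move 9: B@(2,1) -> caps B=0 W=0
Move 10: W@(3,2) -> caps B=0 W=0
Move 11: B@(0,0) -> caps B=0 W=0
Move 12: W@(0,2) -> caps B=0 W=1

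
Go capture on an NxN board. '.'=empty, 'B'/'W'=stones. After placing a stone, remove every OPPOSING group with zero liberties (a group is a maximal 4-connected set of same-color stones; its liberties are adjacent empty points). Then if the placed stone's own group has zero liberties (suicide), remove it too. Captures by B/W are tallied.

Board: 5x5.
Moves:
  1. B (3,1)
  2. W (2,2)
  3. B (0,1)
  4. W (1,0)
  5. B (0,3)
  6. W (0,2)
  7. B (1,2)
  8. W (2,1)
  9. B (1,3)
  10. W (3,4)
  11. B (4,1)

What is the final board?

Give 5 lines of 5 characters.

Move 1: B@(3,1) -> caps B=0 W=0
Move 2: W@(2,2) -> caps B=0 W=0
Move 3: B@(0,1) -> caps B=0 W=0
Move 4: W@(1,0) -> caps B=0 W=0
Move 5: B@(0,3) -> caps B=0 W=0
Move 6: W@(0,2) -> caps B=0 W=0
Move 7: B@(1,2) -> caps B=1 W=0
Move 8: W@(2,1) -> caps B=1 W=0
Move 9: B@(1,3) -> caps B=1 W=0
Move 10: W@(3,4) -> caps B=1 W=0
Move 11: B@(4,1) -> caps B=1 W=0

Answer: .B.B.
W.BB.
.WW..
.B..W
.B...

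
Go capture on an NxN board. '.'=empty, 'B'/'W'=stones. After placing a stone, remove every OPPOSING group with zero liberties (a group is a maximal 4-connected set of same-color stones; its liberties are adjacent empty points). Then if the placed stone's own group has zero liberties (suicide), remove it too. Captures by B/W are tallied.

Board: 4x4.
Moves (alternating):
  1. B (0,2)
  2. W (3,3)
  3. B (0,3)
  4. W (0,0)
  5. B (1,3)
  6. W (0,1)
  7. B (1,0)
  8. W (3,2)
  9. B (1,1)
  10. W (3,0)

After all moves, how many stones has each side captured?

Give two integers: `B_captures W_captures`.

Move 1: B@(0,2) -> caps B=0 W=0
Move 2: W@(3,3) -> caps B=0 W=0
Move 3: B@(0,3) -> caps B=0 W=0
Move 4: W@(0,0) -> caps B=0 W=0
Move 5: B@(1,3) -> caps B=0 W=0
Move 6: W@(0,1) -> caps B=0 W=0
Move 7: B@(1,0) -> caps B=0 W=0
Move 8: W@(3,2) -> caps B=0 W=0
Move 9: B@(1,1) -> caps B=2 W=0
Move 10: W@(3,0) -> caps B=2 W=0

Answer: 2 0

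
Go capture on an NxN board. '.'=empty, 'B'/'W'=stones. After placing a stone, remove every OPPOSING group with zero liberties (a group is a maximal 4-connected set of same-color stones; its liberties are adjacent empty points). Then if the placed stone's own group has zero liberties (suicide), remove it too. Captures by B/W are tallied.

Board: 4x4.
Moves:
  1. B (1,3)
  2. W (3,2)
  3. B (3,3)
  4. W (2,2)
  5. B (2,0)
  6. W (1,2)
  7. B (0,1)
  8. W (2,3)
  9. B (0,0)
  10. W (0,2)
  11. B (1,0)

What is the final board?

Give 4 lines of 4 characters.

Move 1: B@(1,3) -> caps B=0 W=0
Move 2: W@(3,2) -> caps B=0 W=0
Move 3: B@(3,3) -> caps B=0 W=0
Move 4: W@(2,2) -> caps B=0 W=0
Move 5: B@(2,0) -> caps B=0 W=0
Move 6: W@(1,2) -> caps B=0 W=0
Move 7: B@(0,1) -> caps B=0 W=0
Move 8: W@(2,3) -> caps B=0 W=1
Move 9: B@(0,0) -> caps B=0 W=1
Move 10: W@(0,2) -> caps B=0 W=1
Move 11: B@(1,0) -> caps B=0 W=1

Answer: BBW.
B.WB
B.WW
..W.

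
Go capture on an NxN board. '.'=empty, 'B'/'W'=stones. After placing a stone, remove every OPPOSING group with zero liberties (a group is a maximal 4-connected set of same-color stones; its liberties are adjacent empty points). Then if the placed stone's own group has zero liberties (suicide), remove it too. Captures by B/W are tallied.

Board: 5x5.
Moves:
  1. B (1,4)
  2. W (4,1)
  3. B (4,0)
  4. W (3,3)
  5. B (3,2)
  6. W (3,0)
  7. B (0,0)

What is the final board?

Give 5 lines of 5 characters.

Answer: B....
....B
.....
W.BW.
.W...

Derivation:
Move 1: B@(1,4) -> caps B=0 W=0
Move 2: W@(4,1) -> caps B=0 W=0
Move 3: B@(4,0) -> caps B=0 W=0
Move 4: W@(3,3) -> caps B=0 W=0
Move 5: B@(3,2) -> caps B=0 W=0
Move 6: W@(3,0) -> caps B=0 W=1
Move 7: B@(0,0) -> caps B=0 W=1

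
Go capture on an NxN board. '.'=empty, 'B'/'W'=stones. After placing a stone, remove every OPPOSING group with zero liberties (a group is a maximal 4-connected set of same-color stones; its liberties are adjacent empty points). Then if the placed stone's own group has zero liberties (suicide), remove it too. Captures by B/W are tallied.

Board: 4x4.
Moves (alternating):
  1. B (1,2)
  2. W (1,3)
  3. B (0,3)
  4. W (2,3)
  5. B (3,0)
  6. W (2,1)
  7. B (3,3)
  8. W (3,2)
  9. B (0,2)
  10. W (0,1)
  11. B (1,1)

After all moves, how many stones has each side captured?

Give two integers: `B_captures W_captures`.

Answer: 0 1

Derivation:
Move 1: B@(1,2) -> caps B=0 W=0
Move 2: W@(1,3) -> caps B=0 W=0
Move 3: B@(0,3) -> caps B=0 W=0
Move 4: W@(2,3) -> caps B=0 W=0
Move 5: B@(3,0) -> caps B=0 W=0
Move 6: W@(2,1) -> caps B=0 W=0
Move 7: B@(3,3) -> caps B=0 W=0
Move 8: W@(3,2) -> caps B=0 W=1
Move 9: B@(0,2) -> caps B=0 W=1
Move 10: W@(0,1) -> caps B=0 W=1
Move 11: B@(1,1) -> caps B=0 W=1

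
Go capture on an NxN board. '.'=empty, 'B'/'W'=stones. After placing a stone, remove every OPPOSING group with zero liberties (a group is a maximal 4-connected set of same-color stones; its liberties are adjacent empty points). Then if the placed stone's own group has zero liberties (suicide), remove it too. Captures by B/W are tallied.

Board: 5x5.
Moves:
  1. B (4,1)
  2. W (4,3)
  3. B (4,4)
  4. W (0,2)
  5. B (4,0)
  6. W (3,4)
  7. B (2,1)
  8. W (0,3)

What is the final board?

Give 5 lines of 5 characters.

Move 1: B@(4,1) -> caps B=0 W=0
Move 2: W@(4,3) -> caps B=0 W=0
Move 3: B@(4,4) -> caps B=0 W=0
Move 4: W@(0,2) -> caps B=0 W=0
Move 5: B@(4,0) -> caps B=0 W=0
Move 6: W@(3,4) -> caps B=0 W=1
Move 7: B@(2,1) -> caps B=0 W=1
Move 8: W@(0,3) -> caps B=0 W=1

Answer: ..WW.
.....
.B...
....W
BB.W.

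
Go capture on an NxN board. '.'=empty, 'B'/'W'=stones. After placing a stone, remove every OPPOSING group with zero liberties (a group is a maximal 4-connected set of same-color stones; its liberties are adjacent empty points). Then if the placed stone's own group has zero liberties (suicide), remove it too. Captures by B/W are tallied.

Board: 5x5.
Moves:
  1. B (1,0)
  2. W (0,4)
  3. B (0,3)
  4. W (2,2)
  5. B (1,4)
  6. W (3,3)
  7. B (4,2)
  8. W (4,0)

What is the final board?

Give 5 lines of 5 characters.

Move 1: B@(1,0) -> caps B=0 W=0
Move 2: W@(0,4) -> caps B=0 W=0
Move 3: B@(0,3) -> caps B=0 W=0
Move 4: W@(2,2) -> caps B=0 W=0
Move 5: B@(1,4) -> caps B=1 W=0
Move 6: W@(3,3) -> caps B=1 W=0
Move 7: B@(4,2) -> caps B=1 W=0
Move 8: W@(4,0) -> caps B=1 W=0

Answer: ...B.
B...B
..W..
...W.
W.B..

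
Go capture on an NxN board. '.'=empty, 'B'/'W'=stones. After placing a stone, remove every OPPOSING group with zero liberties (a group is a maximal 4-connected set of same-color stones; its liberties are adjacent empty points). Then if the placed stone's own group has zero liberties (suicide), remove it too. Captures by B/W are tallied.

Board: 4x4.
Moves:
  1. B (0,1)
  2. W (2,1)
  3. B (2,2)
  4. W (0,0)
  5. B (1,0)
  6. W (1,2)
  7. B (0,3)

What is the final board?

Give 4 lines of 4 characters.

Move 1: B@(0,1) -> caps B=0 W=0
Move 2: W@(2,1) -> caps B=0 W=0
Move 3: B@(2,2) -> caps B=0 W=0
Move 4: W@(0,0) -> caps B=0 W=0
Move 5: B@(1,0) -> caps B=1 W=0
Move 6: W@(1,2) -> caps B=1 W=0
Move 7: B@(0,3) -> caps B=1 W=0

Answer: .B.B
B.W.
.WB.
....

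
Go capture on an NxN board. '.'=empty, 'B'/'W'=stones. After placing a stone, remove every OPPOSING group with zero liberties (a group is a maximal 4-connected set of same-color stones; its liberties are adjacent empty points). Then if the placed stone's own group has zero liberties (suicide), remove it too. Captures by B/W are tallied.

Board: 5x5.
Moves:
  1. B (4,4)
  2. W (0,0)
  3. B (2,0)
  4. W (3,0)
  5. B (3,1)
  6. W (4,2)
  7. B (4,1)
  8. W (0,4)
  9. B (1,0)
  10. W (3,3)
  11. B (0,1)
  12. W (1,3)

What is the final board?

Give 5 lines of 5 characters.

Move 1: B@(4,4) -> caps B=0 W=0
Move 2: W@(0,0) -> caps B=0 W=0
Move 3: B@(2,0) -> caps B=0 W=0
Move 4: W@(3,0) -> caps B=0 W=0
Move 5: B@(3,1) -> caps B=0 W=0
Move 6: W@(4,2) -> caps B=0 W=0
Move 7: B@(4,1) -> caps B=0 W=0
Move 8: W@(0,4) -> caps B=0 W=0
Move 9: B@(1,0) -> caps B=0 W=0
Move 10: W@(3,3) -> caps B=0 W=0
Move 11: B@(0,1) -> caps B=1 W=0
Move 12: W@(1,3) -> caps B=1 W=0

Answer: .B..W
B..W.
B....
WB.W.
.BW.B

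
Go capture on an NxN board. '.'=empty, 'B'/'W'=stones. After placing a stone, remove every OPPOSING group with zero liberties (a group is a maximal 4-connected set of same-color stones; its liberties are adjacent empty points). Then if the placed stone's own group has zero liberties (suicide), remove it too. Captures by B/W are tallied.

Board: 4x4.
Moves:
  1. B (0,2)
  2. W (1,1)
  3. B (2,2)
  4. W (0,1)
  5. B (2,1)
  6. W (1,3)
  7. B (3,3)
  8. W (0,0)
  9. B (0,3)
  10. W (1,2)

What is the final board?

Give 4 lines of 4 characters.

Answer: WW..
.WWW
.BB.
...B

Derivation:
Move 1: B@(0,2) -> caps B=0 W=0
Move 2: W@(1,1) -> caps B=0 W=0
Move 3: B@(2,2) -> caps B=0 W=0
Move 4: W@(0,1) -> caps B=0 W=0
Move 5: B@(2,1) -> caps B=0 W=0
Move 6: W@(1,3) -> caps B=0 W=0
Move 7: B@(3,3) -> caps B=0 W=0
Move 8: W@(0,0) -> caps B=0 W=0
Move 9: B@(0,3) -> caps B=0 W=0
Move 10: W@(1,2) -> caps B=0 W=2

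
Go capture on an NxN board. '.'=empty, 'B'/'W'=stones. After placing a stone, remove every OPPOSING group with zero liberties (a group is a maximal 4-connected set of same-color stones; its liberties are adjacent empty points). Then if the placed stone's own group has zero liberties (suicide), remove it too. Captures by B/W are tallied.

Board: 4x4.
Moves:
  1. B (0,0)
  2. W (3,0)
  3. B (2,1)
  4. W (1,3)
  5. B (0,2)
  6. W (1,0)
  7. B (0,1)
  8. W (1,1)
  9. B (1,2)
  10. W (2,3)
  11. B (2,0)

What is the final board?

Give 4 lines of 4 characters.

Move 1: B@(0,0) -> caps B=0 W=0
Move 2: W@(3,0) -> caps B=0 W=0
Move 3: B@(2,1) -> caps B=0 W=0
Move 4: W@(1,3) -> caps B=0 W=0
Move 5: B@(0,2) -> caps B=0 W=0
Move 6: W@(1,0) -> caps B=0 W=0
Move 7: B@(0,1) -> caps B=0 W=0
Move 8: W@(1,1) -> caps B=0 W=0
Move 9: B@(1,2) -> caps B=0 W=0
Move 10: W@(2,3) -> caps B=0 W=0
Move 11: B@(2,0) -> caps B=2 W=0

Answer: BBB.
..BW
BB.W
W...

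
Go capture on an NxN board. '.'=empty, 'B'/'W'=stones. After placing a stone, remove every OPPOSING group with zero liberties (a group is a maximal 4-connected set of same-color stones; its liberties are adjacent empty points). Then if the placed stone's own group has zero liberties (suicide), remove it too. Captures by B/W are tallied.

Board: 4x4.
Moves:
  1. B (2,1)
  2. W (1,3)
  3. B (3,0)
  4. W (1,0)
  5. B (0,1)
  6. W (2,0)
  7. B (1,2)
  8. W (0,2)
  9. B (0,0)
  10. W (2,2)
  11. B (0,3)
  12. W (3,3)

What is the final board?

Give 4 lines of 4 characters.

Move 1: B@(2,1) -> caps B=0 W=0
Move 2: W@(1,3) -> caps B=0 W=0
Move 3: B@(3,0) -> caps B=0 W=0
Move 4: W@(1,0) -> caps B=0 W=0
Move 5: B@(0,1) -> caps B=0 W=0
Move 6: W@(2,0) -> caps B=0 W=0
Move 7: B@(1,2) -> caps B=0 W=0
Move 8: W@(0,2) -> caps B=0 W=0
Move 9: B@(0,0) -> caps B=0 W=0
Move 10: W@(2,2) -> caps B=0 W=0
Move 11: B@(0,3) -> caps B=1 W=0
Move 12: W@(3,3) -> caps B=1 W=0

Answer: BB.B
W.BW
WBW.
B..W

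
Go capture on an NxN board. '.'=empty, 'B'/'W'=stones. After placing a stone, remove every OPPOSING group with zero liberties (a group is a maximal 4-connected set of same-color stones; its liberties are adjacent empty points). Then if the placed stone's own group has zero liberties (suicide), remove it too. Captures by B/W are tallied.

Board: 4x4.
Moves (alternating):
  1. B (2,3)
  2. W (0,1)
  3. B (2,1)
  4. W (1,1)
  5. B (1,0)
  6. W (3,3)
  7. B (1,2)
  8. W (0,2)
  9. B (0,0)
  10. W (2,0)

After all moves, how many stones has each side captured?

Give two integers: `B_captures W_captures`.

Answer: 0 2

Derivation:
Move 1: B@(2,3) -> caps B=0 W=0
Move 2: W@(0,1) -> caps B=0 W=0
Move 3: B@(2,1) -> caps B=0 W=0
Move 4: W@(1,1) -> caps B=0 W=0
Move 5: B@(1,0) -> caps B=0 W=0
Move 6: W@(3,3) -> caps B=0 W=0
Move 7: B@(1,2) -> caps B=0 W=0
Move 8: W@(0,2) -> caps B=0 W=0
Move 9: B@(0,0) -> caps B=0 W=0
Move 10: W@(2,0) -> caps B=0 W=2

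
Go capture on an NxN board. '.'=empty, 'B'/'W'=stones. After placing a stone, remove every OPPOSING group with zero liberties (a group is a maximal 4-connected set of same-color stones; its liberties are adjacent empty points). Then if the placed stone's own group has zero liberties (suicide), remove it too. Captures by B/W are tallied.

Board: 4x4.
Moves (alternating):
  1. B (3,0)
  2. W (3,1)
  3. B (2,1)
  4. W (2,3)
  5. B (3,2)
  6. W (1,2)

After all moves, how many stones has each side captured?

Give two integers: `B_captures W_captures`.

Move 1: B@(3,0) -> caps B=0 W=0
Move 2: W@(3,1) -> caps B=0 W=0
Move 3: B@(2,1) -> caps B=0 W=0
Move 4: W@(2,3) -> caps B=0 W=0
Move 5: B@(3,2) -> caps B=1 W=0
Move 6: W@(1,2) -> caps B=1 W=0

Answer: 1 0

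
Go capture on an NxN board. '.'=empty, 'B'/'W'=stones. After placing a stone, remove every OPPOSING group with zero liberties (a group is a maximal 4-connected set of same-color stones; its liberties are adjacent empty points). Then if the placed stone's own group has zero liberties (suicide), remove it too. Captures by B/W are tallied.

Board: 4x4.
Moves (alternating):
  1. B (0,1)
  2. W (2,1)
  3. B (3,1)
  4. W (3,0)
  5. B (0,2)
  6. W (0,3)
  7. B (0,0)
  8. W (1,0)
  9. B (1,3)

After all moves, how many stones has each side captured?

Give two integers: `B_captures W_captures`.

Move 1: B@(0,1) -> caps B=0 W=0
Move 2: W@(2,1) -> caps B=0 W=0
Move 3: B@(3,1) -> caps B=0 W=0
Move 4: W@(3,0) -> caps B=0 W=0
Move 5: B@(0,2) -> caps B=0 W=0
Move 6: W@(0,3) -> caps B=0 W=0
Move 7: B@(0,0) -> caps B=0 W=0
Move 8: W@(1,0) -> caps B=0 W=0
Move 9: B@(1,3) -> caps B=1 W=0

Answer: 1 0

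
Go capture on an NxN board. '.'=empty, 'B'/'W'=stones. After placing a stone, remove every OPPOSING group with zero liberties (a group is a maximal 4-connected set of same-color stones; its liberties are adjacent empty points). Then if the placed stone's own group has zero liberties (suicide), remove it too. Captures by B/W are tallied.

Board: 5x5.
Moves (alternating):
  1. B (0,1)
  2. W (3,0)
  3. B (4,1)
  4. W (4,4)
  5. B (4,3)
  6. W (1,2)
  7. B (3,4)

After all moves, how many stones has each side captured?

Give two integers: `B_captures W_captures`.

Answer: 1 0

Derivation:
Move 1: B@(0,1) -> caps B=0 W=0
Move 2: W@(3,0) -> caps B=0 W=0
Move 3: B@(4,1) -> caps B=0 W=0
Move 4: W@(4,4) -> caps B=0 W=0
Move 5: B@(4,3) -> caps B=0 W=0
Move 6: W@(1,2) -> caps B=0 W=0
Move 7: B@(3,4) -> caps B=1 W=0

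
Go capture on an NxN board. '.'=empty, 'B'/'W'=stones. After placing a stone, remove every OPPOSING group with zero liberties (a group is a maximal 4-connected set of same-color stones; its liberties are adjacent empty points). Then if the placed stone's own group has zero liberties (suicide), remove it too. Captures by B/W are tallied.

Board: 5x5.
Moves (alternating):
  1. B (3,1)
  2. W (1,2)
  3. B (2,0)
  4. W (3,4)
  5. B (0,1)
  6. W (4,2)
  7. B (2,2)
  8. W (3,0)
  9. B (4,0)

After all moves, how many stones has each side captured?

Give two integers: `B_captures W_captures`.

Move 1: B@(3,1) -> caps B=0 W=0
Move 2: W@(1,2) -> caps B=0 W=0
Move 3: B@(2,0) -> caps B=0 W=0
Move 4: W@(3,4) -> caps B=0 W=0
Move 5: B@(0,1) -> caps B=0 W=0
Move 6: W@(4,2) -> caps B=0 W=0
Move 7: B@(2,2) -> caps B=0 W=0
Move 8: W@(3,0) -> caps B=0 W=0
Move 9: B@(4,0) -> caps B=1 W=0

Answer: 1 0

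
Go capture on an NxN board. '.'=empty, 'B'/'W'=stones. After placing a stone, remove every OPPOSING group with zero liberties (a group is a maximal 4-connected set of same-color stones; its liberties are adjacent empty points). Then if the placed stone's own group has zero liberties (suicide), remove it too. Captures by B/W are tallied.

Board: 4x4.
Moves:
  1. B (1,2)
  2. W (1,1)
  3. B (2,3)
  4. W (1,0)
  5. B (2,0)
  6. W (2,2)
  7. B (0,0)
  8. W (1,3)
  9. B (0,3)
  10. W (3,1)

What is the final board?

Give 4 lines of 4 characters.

Answer: B..B
WWB.
B.WB
.W..

Derivation:
Move 1: B@(1,2) -> caps B=0 W=0
Move 2: W@(1,1) -> caps B=0 W=0
Move 3: B@(2,3) -> caps B=0 W=0
Move 4: W@(1,0) -> caps B=0 W=0
Move 5: B@(2,0) -> caps B=0 W=0
Move 6: W@(2,2) -> caps B=0 W=0
Move 7: B@(0,0) -> caps B=0 W=0
Move 8: W@(1,3) -> caps B=0 W=0
Move 9: B@(0,3) -> caps B=1 W=0
Move 10: W@(3,1) -> caps B=1 W=0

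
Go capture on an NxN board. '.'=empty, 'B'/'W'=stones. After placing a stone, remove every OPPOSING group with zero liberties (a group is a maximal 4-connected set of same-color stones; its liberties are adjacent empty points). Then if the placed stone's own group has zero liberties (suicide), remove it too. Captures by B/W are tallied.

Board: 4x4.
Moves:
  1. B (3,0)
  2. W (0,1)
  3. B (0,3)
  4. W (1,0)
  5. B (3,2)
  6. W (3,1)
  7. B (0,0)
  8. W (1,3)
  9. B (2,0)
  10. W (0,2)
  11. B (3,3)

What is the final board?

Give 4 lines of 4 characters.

Move 1: B@(3,0) -> caps B=0 W=0
Move 2: W@(0,1) -> caps B=0 W=0
Move 3: B@(0,3) -> caps B=0 W=0
Move 4: W@(1,0) -> caps B=0 W=0
Move 5: B@(3,2) -> caps B=0 W=0
Move 6: W@(3,1) -> caps B=0 W=0
Move 7: B@(0,0) -> caps B=0 W=0
Move 8: W@(1,3) -> caps B=0 W=0
Move 9: B@(2,0) -> caps B=0 W=0
Move 10: W@(0,2) -> caps B=0 W=1
Move 11: B@(3,3) -> caps B=0 W=1

Answer: .WW.
W..W
B...
BWBB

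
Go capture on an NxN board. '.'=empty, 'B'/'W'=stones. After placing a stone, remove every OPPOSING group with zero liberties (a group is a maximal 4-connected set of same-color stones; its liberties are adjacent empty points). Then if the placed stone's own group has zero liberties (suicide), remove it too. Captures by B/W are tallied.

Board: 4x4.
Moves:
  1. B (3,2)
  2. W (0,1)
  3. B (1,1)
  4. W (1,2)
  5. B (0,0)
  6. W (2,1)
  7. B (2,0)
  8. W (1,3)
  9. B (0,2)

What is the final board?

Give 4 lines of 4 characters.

Answer: B.B.
.BWW
BW..
..B.

Derivation:
Move 1: B@(3,2) -> caps B=0 W=0
Move 2: W@(0,1) -> caps B=0 W=0
Move 3: B@(1,1) -> caps B=0 W=0
Move 4: W@(1,2) -> caps B=0 W=0
Move 5: B@(0,0) -> caps B=0 W=0
Move 6: W@(2,1) -> caps B=0 W=0
Move 7: B@(2,0) -> caps B=0 W=0
Move 8: W@(1,3) -> caps B=0 W=0
Move 9: B@(0,2) -> caps B=1 W=0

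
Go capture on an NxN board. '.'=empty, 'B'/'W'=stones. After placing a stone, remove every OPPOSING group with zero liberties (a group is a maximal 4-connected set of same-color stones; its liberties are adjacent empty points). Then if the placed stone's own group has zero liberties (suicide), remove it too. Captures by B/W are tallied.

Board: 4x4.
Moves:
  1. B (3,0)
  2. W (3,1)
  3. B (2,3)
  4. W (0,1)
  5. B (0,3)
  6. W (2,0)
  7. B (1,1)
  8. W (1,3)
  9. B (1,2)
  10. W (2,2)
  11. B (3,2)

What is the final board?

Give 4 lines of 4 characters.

Answer: .W.B
.BB.
W.WB
.WB.

Derivation:
Move 1: B@(3,0) -> caps B=0 W=0
Move 2: W@(3,1) -> caps B=0 W=0
Move 3: B@(2,3) -> caps B=0 W=0
Move 4: W@(0,1) -> caps B=0 W=0
Move 5: B@(0,3) -> caps B=0 W=0
Move 6: W@(2,0) -> caps B=0 W=1
Move 7: B@(1,1) -> caps B=0 W=1
Move 8: W@(1,3) -> caps B=0 W=1
Move 9: B@(1,2) -> caps B=1 W=1
Move 10: W@(2,2) -> caps B=1 W=1
Move 11: B@(3,2) -> caps B=1 W=1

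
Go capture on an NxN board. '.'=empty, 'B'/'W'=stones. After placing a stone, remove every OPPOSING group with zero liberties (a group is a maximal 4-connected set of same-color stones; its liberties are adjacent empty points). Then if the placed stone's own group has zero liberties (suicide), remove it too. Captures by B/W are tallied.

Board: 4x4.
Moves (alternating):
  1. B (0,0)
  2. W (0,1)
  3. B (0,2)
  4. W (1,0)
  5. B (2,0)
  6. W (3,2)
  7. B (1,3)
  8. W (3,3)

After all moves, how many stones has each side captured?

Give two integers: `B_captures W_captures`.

Move 1: B@(0,0) -> caps B=0 W=0
Move 2: W@(0,1) -> caps B=0 W=0
Move 3: B@(0,2) -> caps B=0 W=0
Move 4: W@(1,0) -> caps B=0 W=1
Move 5: B@(2,0) -> caps B=0 W=1
Move 6: W@(3,2) -> caps B=0 W=1
Move 7: B@(1,3) -> caps B=0 W=1
Move 8: W@(3,3) -> caps B=0 W=1

Answer: 0 1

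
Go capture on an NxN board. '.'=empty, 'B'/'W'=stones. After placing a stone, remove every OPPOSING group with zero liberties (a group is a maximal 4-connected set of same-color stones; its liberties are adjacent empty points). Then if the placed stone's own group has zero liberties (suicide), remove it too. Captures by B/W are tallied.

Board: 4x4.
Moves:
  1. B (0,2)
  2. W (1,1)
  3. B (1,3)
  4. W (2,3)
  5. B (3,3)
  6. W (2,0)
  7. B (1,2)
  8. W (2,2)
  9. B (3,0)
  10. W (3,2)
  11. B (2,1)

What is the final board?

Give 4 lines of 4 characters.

Move 1: B@(0,2) -> caps B=0 W=0
Move 2: W@(1,1) -> caps B=0 W=0
Move 3: B@(1,3) -> caps B=0 W=0
Move 4: W@(2,3) -> caps B=0 W=0
Move 5: B@(3,3) -> caps B=0 W=0
Move 6: W@(2,0) -> caps B=0 W=0
Move 7: B@(1,2) -> caps B=0 W=0
Move 8: W@(2,2) -> caps B=0 W=0
Move 9: B@(3,0) -> caps B=0 W=0
Move 10: W@(3,2) -> caps B=0 W=1
Move 11: B@(2,1) -> caps B=0 W=1

Answer: ..B.
.WBB
WBWW
B.W.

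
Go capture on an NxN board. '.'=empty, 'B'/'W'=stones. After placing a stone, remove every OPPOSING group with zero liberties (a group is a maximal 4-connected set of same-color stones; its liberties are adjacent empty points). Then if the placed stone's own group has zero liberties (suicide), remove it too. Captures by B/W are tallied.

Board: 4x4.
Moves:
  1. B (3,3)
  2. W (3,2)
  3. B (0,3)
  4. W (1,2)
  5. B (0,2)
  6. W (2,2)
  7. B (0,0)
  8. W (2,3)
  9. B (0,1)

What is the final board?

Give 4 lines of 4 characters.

Answer: BBBB
..W.
..WW
..W.

Derivation:
Move 1: B@(3,3) -> caps B=0 W=0
Move 2: W@(3,2) -> caps B=0 W=0
Move 3: B@(0,3) -> caps B=0 W=0
Move 4: W@(1,2) -> caps B=0 W=0
Move 5: B@(0,2) -> caps B=0 W=0
Move 6: W@(2,2) -> caps B=0 W=0
Move 7: B@(0,0) -> caps B=0 W=0
Move 8: W@(2,3) -> caps B=0 W=1
Move 9: B@(0,1) -> caps B=0 W=1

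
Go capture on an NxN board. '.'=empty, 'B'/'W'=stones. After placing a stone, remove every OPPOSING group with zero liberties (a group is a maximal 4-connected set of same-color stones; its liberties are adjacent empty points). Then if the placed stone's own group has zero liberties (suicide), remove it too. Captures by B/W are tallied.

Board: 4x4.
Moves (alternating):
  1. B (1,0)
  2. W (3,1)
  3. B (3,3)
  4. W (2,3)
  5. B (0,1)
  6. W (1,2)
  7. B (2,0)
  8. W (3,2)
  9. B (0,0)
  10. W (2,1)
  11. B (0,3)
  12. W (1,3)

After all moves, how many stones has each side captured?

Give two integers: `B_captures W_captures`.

Move 1: B@(1,0) -> caps B=0 W=0
Move 2: W@(3,1) -> caps B=0 W=0
Move 3: B@(3,3) -> caps B=0 W=0
Move 4: W@(2,3) -> caps B=0 W=0
Move 5: B@(0,1) -> caps B=0 W=0
Move 6: W@(1,2) -> caps B=0 W=0
Move 7: B@(2,0) -> caps B=0 W=0
Move 8: W@(3,2) -> caps B=0 W=1
Move 9: B@(0,0) -> caps B=0 W=1
Move 10: W@(2,1) -> caps B=0 W=1
Move 11: B@(0,3) -> caps B=0 W=1
Move 12: W@(1,3) -> caps B=0 W=1

Answer: 0 1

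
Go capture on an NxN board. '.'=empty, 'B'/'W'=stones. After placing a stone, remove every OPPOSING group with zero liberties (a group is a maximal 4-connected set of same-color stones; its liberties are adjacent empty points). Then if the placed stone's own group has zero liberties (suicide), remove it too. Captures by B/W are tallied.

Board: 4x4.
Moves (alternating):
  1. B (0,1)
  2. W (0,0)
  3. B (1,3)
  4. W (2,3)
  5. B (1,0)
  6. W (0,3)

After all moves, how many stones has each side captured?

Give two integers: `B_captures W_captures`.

Answer: 1 0

Derivation:
Move 1: B@(0,1) -> caps B=0 W=0
Move 2: W@(0,0) -> caps B=0 W=0
Move 3: B@(1,3) -> caps B=0 W=0
Move 4: W@(2,3) -> caps B=0 W=0
Move 5: B@(1,0) -> caps B=1 W=0
Move 6: W@(0,3) -> caps B=1 W=0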